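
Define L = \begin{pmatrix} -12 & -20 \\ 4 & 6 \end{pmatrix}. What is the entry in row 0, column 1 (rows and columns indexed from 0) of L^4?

2400

Characteristic polynomial: λ^2 + 6λ + 8 = (λ + 2)(λ + 4), so the eigenvalues are -4, -2.
λ=-4: eigenvector (5, -2).
λ=-2: eigenvector (-2, 1).
P = [[5, -2], [-2, 1]], D = diag(-4, -2), P⁻¹ = [[1, 2], [2, 5]].
L⁴ = P·diag(256, 16)·P⁻¹ = [[1216, 2400], [-480, -944]].
The requested entry is 2400.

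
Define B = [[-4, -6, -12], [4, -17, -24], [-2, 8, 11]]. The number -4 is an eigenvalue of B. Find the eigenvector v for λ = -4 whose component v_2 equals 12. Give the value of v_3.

-6

B + 4I = [[0, -6, -12], [4, -13, -24], [-2, 8, 15]].
Solving (B + 4I)v = 0 gives the eigenspace spanned by (3, 12, -6).
With v_2 = 12, v = (3, 12, -6), so v_3 = -6.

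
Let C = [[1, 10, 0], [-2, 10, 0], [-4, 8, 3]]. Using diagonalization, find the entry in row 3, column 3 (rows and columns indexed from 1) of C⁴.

Characteristic polynomial: λ^3 - 14λ^2 + 63λ - 90 = (λ - 6)(λ - 5)(λ - 3), so the eigenvalues are 3, 5, 6.
λ=5: eigenvector (5, 2, -2).
λ=3: eigenvector (0, 0, 1).
λ=6: eigenvector (2, 1, 0).
P = [[5, 0, 2], [2, 0, 1], [-2, 1, 0]], D = diag(5, 3, 6), P⁻¹ = [[1, -2, 0], [2, -4, 1], [-2, 5, 0]].
C⁴ = P·diag(625, 81, 1296)·P⁻¹ = [[-2059, 6710, 0], [-1342, 3980, 0], [-1088, 2176, 81]].
The requested entry is 81.

81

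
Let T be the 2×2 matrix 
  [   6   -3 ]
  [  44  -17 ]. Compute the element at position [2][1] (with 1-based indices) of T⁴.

Characteristic polynomial: λ^2 + 11λ + 30 = (λ + 5)(λ + 6), so the eigenvalues are -6, -5.
λ=-5: eigenvector (3, 11).
λ=-6: eigenvector (1, 4).
P = [[3, 1], [11, 4]], D = diag(-5, -6), P⁻¹ = [[4, -1], [-11, 3]].
T⁴ = P·diag(625, 1296)·P⁻¹ = [[-6756, 2013], [-29524, 8677]].
The requested entry is -29524.

-29524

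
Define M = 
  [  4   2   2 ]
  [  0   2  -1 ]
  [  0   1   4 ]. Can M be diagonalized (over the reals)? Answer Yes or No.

Characteristic polynomial: p(μ) = μ^3 - 10μ^2 + 33μ - 36 = (μ - 4)(μ - 3)^2.
μ = 3 has algebraic multiplicity 2; rank(M − 3I) = 2, so geometric multiplicity = 1.
Geometric multiplicity < algebraic multiplicity, so M is not diagonalizable.

No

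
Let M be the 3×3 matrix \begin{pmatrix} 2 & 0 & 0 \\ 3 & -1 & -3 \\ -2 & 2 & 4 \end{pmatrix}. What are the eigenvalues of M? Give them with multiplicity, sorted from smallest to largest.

Characteristic polynomial: p(λ) = λ^3 - 5λ^2 + 8λ - 4 = (λ - 2)^2(λ - 1).
Roots (with multiplicity): 1, 2, 2.

1, 2, 2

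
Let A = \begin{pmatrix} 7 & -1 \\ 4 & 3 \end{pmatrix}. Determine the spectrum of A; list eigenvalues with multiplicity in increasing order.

5, 5

Characteristic polynomial: p(λ) = λ^2 - 10λ + 25 = (λ - 5)^2.
Roots (with multiplicity): 5, 5.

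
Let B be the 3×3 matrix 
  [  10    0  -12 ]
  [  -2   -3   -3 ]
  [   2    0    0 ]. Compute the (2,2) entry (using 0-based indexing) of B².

-24

Characteristic polynomial: t^3 - 7t^2 - 6t + 72 = (t - 6)(t - 4)(t + 3), so the eigenvalues are -3, 4, 6.
t=6: eigenvector (3, -1, 1).
t=-3: eigenvector (0, 1, 0).
t=4: eigenvector (2, -1, 1).
P = [[3, 0, 2], [-1, 1, -1], [1, 0, 1]], D = diag(6, -3, 4), P⁻¹ = [[1, 0, -2], [0, 1, 1], [-1, 0, 3]].
B² = P·diag(36, 9, 16)·P⁻¹ = [[76, 0, -120], [-20, 9, 33], [20, 0, -24]].
The requested entry is -24.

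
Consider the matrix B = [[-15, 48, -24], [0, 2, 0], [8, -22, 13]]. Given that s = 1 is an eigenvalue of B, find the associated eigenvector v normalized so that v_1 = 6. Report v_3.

B − 1I = [[-16, 48, -24], [0, 1, 0], [8, -22, 12]].
Solving (B − 1I)v = 0 gives the eigenspace spanned by (6, 0, -4).
With v_1 = 6, v = (6, 0, -4), so v_3 = -4.

-4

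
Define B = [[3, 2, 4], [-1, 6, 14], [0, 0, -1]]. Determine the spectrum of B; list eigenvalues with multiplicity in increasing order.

Characteristic polynomial: p(λ) = λ^3 - 8λ^2 + 11λ + 20 = (λ - 5)(λ - 4)(λ + 1).
Roots (with multiplicity): -1, 4, 5.

-1, 4, 5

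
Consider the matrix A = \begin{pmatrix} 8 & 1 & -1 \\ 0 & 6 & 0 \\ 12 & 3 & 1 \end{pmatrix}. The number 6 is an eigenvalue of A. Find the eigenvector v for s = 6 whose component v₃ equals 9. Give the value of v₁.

3

A − 6I = [[2, 1, -1], [0, 0, 0], [12, 3, -5]].
Solving (A − 6I)v = 0 gives the eigenspace spanned by (3, 3, 9).
With v₃ = 9, v = (3, 3, 9), so v₁ = 3.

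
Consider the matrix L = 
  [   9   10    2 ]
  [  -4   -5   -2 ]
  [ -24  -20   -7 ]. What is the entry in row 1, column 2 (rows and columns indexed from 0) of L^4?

544

Characteristic polynomial: r^3 + 3r^2 - 25r - 75 = (r - 5)(r + 3)(r + 5), so the eigenvalues are -5, -3, 5.
r=-5: eigenvector (1, -1, -2).
r=5: eigenvector (1, 0, -2).
r=-3: eigenvector (1, -1, -1).
P = [[1, 1, 1], [-1, 0, -1], [-2, -2, -1]], D = diag(-5, 5, -3), P⁻¹ = [[-2, -1, -1], [1, 1, 0], [2, 0, 1]].
L⁴ = P·diag(625, 625, 81)·P⁻¹ = [[-463, 0, -544], [1088, 625, 544], [1088, 0, 1169]].
The requested entry is 544.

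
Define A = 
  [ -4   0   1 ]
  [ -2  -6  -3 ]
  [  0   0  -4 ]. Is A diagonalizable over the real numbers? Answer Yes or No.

No

Characteristic polynomial: p(t) = t^3 + 14t^2 + 64t + 96 = (t + 4)^2(t + 6).
t = -4 has algebraic multiplicity 2; rank(A + 4I) = 2, so geometric multiplicity = 1.
Geometric multiplicity < algebraic multiplicity, so A is not diagonalizable.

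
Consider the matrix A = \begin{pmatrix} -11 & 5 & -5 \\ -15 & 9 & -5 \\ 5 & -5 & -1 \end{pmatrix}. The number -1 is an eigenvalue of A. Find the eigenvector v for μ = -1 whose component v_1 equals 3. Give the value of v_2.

3

A + 1I = [[-10, 5, -5], [-15, 10, -5], [5, -5, 0]].
Solving (A + 1I)v = 0 gives the eigenspace spanned by (3, 3, -3).
With v_1 = 3, v = (3, 3, -3), so v_2 = 3.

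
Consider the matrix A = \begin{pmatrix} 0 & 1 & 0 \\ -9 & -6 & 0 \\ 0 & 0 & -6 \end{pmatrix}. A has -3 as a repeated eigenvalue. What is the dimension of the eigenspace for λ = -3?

A + 3I = [[3, 1, 0], [-9, -3, 0], [0, 0, -3]].
This matrix has rank 2, so its null space has dimension 3 − 2 = 1.

1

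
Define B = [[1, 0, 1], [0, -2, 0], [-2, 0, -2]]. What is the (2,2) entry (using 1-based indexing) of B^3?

Characteristic polynomial: r^3 + 3r^2 + 2r = r(r + 1)(r + 2), so the eigenvalues are -2, -1, 0.
r=0: eigenvector (1, 0, -1).
r=-2: eigenvector (0, 1, 0).
r=-1: eigenvector (-1, 0, 2).
P = [[1, 0, -1], [0, 1, 0], [-1, 0, 2]], D = diag(0, -2, -1), P⁻¹ = [[2, 0, 1], [0, 1, 0], [1, 0, 1]].
B³ = P·diag(0, -8, -1)·P⁻¹ = [[1, 0, 1], [0, -8, 0], [-2, 0, -2]].
The requested entry is -8.

-8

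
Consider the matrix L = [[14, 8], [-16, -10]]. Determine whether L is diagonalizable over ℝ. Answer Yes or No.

Characteristic polynomial: p(λ) = λ^2 - 4λ - 12 = (λ - 6)(λ + 2).
All 2 eigenvalues are distinct, so L is diagonalizable.

Yes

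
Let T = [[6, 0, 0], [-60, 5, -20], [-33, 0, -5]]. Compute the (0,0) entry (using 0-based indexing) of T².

Characteristic polynomial: μ^3 - 6μ^2 - 25μ + 150 = (μ - 6)(μ - 5)(μ + 5), so the eigenvalues are -5, 5, 6.
μ=6: eigenvector (1, 0, -3).
μ=5: eigenvector (0, 1, 0).
μ=-5: eigenvector (0, 2, 1).
P = [[1, 0, 0], [0, 1, 2], [-3, 0, 1]], D = diag(6, 5, -5), P⁻¹ = [[1, 0, 0], [-6, 1, -2], [3, 0, 1]].
T² = P·diag(36, 25, 25)·P⁻¹ = [[36, 0, 0], [0, 25, 0], [-33, 0, 25]].
The requested entry is 36.

36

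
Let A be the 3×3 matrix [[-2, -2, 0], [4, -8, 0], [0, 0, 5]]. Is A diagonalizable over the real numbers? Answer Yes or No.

Yes

Characteristic polynomial: p(r) = r^3 + 5r^2 - 26r - 120 = (r - 5)(r + 4)(r + 6).
All 3 eigenvalues are distinct, so A is diagonalizable.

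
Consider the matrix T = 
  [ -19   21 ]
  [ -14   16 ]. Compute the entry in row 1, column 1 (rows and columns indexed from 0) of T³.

274

Characteristic polynomial: μ^2 + 3μ - 10 = (μ - 2)(μ + 5), so the eigenvalues are -5, 2.
μ=-5: eigenvector (-3, -2).
μ=2: eigenvector (1, 1).
P = [[-3, 1], [-2, 1]], D = diag(-5, 2), P⁻¹ = [[-1, 1], [-2, 3]].
T³ = P·diag(-125, 8)·P⁻¹ = [[-391, 399], [-266, 274]].
The requested entry is 274.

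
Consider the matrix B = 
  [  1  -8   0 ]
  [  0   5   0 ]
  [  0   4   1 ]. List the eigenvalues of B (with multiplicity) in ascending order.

1, 1, 5

Characteristic polynomial: p(λ) = λ^3 - 7λ^2 + 11λ - 5 = (λ - 5)(λ - 1)^2.
Roots (with multiplicity): 1, 1, 5.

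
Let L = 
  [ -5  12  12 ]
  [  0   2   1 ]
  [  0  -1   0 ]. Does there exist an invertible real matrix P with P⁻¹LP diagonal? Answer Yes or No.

No

Characteristic polynomial: p(r) = r^3 + 3r^2 - 9r + 5 = (r - 1)^2(r + 5).
r = 1 has algebraic multiplicity 2; rank(L − 1I) = 2, so geometric multiplicity = 1.
Geometric multiplicity < algebraic multiplicity, so L is not diagonalizable.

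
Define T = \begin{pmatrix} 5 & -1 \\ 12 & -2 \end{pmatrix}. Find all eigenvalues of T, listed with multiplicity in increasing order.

1, 2

Characteristic polynomial: p(s) = s^2 - 3s + 2 = (s - 2)(s - 1).
Roots (with multiplicity): 1, 2.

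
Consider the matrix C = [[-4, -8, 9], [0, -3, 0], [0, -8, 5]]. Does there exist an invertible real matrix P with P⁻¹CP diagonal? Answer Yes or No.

Characteristic polynomial: p(μ) = μ^3 + 2μ^2 - 23μ - 60 = (μ - 5)(μ + 3)(μ + 4).
All 3 eigenvalues are distinct, so C is diagonalizable.

Yes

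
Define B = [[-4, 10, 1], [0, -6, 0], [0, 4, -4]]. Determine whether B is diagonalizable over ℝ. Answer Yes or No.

No

Characteristic polynomial: p(μ) = μ^3 + 14μ^2 + 64μ + 96 = (μ + 4)^2(μ + 6).
μ = -4 has algebraic multiplicity 2; rank(B + 4I) = 2, so geometric multiplicity = 1.
Geometric multiplicity < algebraic multiplicity, so B is not diagonalizable.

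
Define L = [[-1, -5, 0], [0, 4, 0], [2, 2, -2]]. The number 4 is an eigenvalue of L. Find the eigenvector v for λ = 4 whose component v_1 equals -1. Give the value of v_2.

1

L − 4I = [[-5, -5, 0], [0, 0, 0], [2, 2, -6]].
Solving (L − 4I)v = 0 gives the eigenspace spanned by (-1, 1, 0).
With v_1 = -1, v = (-1, 1, 0), so v_2 = 1.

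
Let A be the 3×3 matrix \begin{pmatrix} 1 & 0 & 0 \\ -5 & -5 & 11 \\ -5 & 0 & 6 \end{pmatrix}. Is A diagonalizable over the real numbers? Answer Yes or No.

Characteristic polynomial: p(μ) = μ^3 - 2μ^2 - 29μ + 30 = (μ - 6)(μ - 1)(μ + 5).
All 3 eigenvalues are distinct, so A is diagonalizable.

Yes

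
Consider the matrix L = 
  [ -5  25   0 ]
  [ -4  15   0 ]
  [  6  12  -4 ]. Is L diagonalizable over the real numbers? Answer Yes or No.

Characteristic polynomial: p(t) = t^3 - 6t^2 - 15t + 100 = (t - 5)^2(t + 4).
t = 5 has algebraic multiplicity 2; rank(L − 5I) = 2, so geometric multiplicity = 1.
Geometric multiplicity < algebraic multiplicity, so L is not diagonalizable.

No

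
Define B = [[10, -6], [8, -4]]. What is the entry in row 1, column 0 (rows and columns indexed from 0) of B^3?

Characteristic polynomial: r^2 - 6r + 8 = (r - 4)(r - 2), so the eigenvalues are 2, 4.
r=4: eigenvector (1, 1).
r=2: eigenvector (3, 4).
P = [[1, 3], [1, 4]], D = diag(4, 2), P⁻¹ = [[4, -3], [-1, 1]].
B³ = P·diag(64, 8)·P⁻¹ = [[232, -168], [224, -160]].
The requested entry is 224.

224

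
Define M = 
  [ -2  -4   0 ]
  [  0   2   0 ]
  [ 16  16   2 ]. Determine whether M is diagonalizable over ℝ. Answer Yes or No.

Yes

Characteristic polynomial: p(s) = s^3 - 2s^2 - 4s + 8 = (s - 2)^2(s + 2).
s = 2 has algebraic multiplicity 2; rank(M − 2I) = 1, so geometric multiplicity = 2.
Every eigenvalue has geometric = algebraic multiplicity, so M is diagonalizable.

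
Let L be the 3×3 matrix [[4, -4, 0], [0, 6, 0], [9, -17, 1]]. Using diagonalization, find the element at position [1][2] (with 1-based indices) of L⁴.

Characteristic polynomial: μ^3 - 11μ^2 + 34μ - 24 = (μ - 6)(μ - 4)(μ - 1), so the eigenvalues are 1, 4, 6.
μ=1: eigenvector (0, 0, 1).
μ=6: eigenvector (-2, 1, -7).
μ=4: eigenvector (1, 0, 3).
P = [[0, -2, 1], [0, 1, 0], [1, -7, 3]], D = diag(1, 6, 4), P⁻¹ = [[-3, 1, 1], [0, 1, 0], [1, 2, 0]].
L⁴ = P·diag(1, 1296, 256)·P⁻¹ = [[256, -2080, 0], [0, 1296, 0], [765, -7535, 1]].
The requested entry is -2080.

-2080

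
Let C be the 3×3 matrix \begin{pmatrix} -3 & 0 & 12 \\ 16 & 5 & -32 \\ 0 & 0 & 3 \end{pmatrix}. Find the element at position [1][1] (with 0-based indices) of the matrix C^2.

Characteristic polynomial: r^3 - 5r^2 - 9r + 45 = (r - 5)(r - 3)(r + 3), so the eigenvalues are -3, 3, 5.
r=3: eigenvector (2, 0, 1).
r=5: eigenvector (0, 1, 0).
r=-3: eigenvector (1, -2, 0).
P = [[2, 0, 1], [0, 1, -2], [1, 0, 0]], D = diag(3, 5, -3), P⁻¹ = [[0, 0, 1], [2, 1, -4], [1, 0, -2]].
C² = P·diag(9, 25, 9)·P⁻¹ = [[9, 0, 0], [32, 25, -64], [0, 0, 9]].
The requested entry is 25.

25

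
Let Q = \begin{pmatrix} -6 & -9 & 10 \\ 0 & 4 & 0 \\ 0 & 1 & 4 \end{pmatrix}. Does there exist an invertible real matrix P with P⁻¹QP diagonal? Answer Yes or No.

Characteristic polynomial: p(λ) = λ^3 - 2λ^2 - 32λ + 96 = (λ - 4)^2(λ + 6).
λ = 4 has algebraic multiplicity 2; rank(Q − 4I) = 2, so geometric multiplicity = 1.
Geometric multiplicity < algebraic multiplicity, so Q is not diagonalizable.

No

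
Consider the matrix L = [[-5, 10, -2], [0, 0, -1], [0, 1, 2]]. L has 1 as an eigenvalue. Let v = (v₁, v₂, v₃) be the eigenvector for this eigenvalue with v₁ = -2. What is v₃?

L − 1I = [[-6, 10, -2], [0, -1, -1], [0, 1, 1]].
Solving (L − 1I)v = 0 gives the eigenspace spanned by (-2, -1, 1).
With v₁ = -2, v = (-2, -1, 1), so v₃ = 1.

1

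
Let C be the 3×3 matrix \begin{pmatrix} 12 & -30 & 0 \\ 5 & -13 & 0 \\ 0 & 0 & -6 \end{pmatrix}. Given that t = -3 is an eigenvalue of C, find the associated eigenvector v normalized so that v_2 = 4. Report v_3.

0

C + 3I = [[15, -30, 0], [5, -10, 0], [0, 0, -3]].
Solving (C + 3I)v = 0 gives the eigenspace spanned by (8, 4, 0).
With v_2 = 4, v = (8, 4, 0), so v_3 = 0.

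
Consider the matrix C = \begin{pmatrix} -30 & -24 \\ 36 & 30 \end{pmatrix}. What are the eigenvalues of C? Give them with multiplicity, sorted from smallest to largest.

Characteristic polynomial: p(μ) = μ^2 - 36 = (μ - 6)(μ + 6).
Roots (with multiplicity): -6, 6.

-6, 6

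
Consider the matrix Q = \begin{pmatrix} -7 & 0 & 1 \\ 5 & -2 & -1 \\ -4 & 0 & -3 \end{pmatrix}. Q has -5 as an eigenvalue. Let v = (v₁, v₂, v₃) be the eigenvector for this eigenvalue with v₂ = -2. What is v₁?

Q + 5I = [[-2, 0, 1], [5, 3, -1], [-4, 0, 2]].
Solving (Q + 5I)v = 0 gives the eigenspace spanned by (2, -2, 4).
With v₂ = -2, v = (2, -2, 4), so v₁ = 2.

2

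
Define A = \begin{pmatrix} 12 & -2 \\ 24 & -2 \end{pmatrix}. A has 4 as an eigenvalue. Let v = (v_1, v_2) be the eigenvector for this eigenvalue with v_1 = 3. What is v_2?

A − 4I = [[8, -2], [24, -6]].
Solving (A − 4I)v = 0 gives the eigenspace spanned by (3, 12).
With v_1 = 3, v = (3, 12), so v_2 = 12.

12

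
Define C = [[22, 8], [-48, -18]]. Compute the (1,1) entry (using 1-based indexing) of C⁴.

Characteristic polynomial: r^2 - 4r - 12 = (r - 6)(r + 2), so the eigenvalues are -2, 6.
r=6: eigenvector (1, -2).
r=-2: eigenvector (1, -3).
P = [[1, 1], [-2, -3]], D = diag(6, -2), P⁻¹ = [[3, 1], [-2, -1]].
C⁴ = P·diag(1296, 16)·P⁻¹ = [[3856, 1280], [-7680, -2544]].
The requested entry is 3856.

3856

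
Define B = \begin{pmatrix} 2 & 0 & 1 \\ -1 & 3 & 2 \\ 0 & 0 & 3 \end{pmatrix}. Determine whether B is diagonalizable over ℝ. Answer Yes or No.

Characteristic polynomial: p(μ) = μ^3 - 8μ^2 + 21μ - 18 = (μ - 3)^2(μ - 2).
μ = 3 has algebraic multiplicity 2; rank(B − 3I) = 2, so geometric multiplicity = 1.
Geometric multiplicity < algebraic multiplicity, so B is not diagonalizable.

No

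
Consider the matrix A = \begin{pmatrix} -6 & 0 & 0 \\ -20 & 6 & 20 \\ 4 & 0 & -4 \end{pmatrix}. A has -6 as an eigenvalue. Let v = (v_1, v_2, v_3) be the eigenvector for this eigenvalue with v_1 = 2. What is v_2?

A + 6I = [[0, 0, 0], [-20, 12, 20], [4, 0, 2]].
Solving (A + 6I)v = 0 gives the eigenspace spanned by (2, 10, -4).
With v_1 = 2, v = (2, 10, -4), so v_2 = 10.

10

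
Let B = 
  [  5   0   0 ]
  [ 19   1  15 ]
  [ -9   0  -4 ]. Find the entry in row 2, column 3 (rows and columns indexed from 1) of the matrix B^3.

Characteristic polynomial: λ^3 - 2λ^2 - 19λ + 20 = (λ - 5)(λ - 1)(λ + 4), so the eigenvalues are -4, 1, 5.
λ=-4: eigenvector (0, -3, 1).
λ=5: eigenvector (-1, -1, 1).
λ=1: eigenvector (0, 1, 0).
P = [[0, -1, 0], [-3, -1, 1], [1, 1, 0]], D = diag(-4, 5, 1), P⁻¹ = [[1, 0, 1], [-1, 0, 0], [2, 1, 3]].
B³ = P·diag(-64, 125, 1)·P⁻¹ = [[125, 0, 0], [319, 1, 195], [-189, 0, -64]].
The requested entry is 195.

195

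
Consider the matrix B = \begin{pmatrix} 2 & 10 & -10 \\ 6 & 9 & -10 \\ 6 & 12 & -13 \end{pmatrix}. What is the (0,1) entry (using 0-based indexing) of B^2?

Characteristic polynomial: t^3 + 2t^2 - 5t - 6 = (t - 2)(t + 1)(t + 3), so the eigenvalues are -3, -1, 2.
t=2: eigenvector (1, 2, 2).
t=-3: eigenvector (-2, 1, 0).
t=-1: eigenvector (0, 1, 1).
P = [[1, -2, 0], [2, 1, 1], [2, 0, 1]], D = diag(2, -3, -1), P⁻¹ = [[1, 2, -2], [0, 1, -1], [-2, -4, 5]].
B² = P·diag(4, 9, 1)·P⁻¹ = [[4, -10, 10], [6, 21, -20], [6, 12, -11]].
The requested entry is -10.

-10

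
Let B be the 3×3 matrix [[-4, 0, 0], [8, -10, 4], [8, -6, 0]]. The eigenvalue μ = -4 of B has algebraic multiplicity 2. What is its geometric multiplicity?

B + 4I = [[0, 0, 0], [8, -6, 4], [8, -6, 4]].
This matrix has rank 1, so its null space has dimension 3 − 1 = 2.

2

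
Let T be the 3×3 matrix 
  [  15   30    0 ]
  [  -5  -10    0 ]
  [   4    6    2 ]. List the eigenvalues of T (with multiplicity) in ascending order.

0, 2, 5

Characteristic polynomial: p(μ) = μ^3 - 7μ^2 + 10μ = μ(μ - 5)(μ - 2).
Roots (with multiplicity): 0, 2, 5.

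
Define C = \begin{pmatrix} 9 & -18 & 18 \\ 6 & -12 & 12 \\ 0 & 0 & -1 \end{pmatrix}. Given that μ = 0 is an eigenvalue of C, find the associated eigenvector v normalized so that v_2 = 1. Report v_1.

C = [[9, -18, 18], [6, -12, 12], [0, 0, -1]].
Solving (C)v = 0 gives the eigenspace spanned by (2, 1, 0).
With v_2 = 1, v = (2, 1, 0), so v_1 = 2.

2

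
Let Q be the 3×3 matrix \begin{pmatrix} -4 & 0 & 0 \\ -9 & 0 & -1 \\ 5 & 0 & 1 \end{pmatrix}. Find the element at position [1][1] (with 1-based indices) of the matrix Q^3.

Characteristic polynomial: μ^3 + 3μ^2 - 4μ = μ(μ - 1)(μ + 4), so the eigenvalues are -4, 0, 1.
μ=-4: eigenvector (1, 2, -1).
μ=1: eigenvector (0, -1, 1).
μ=0: eigenvector (0, 1, 0).
P = [[1, 0, 0], [2, -1, 1], [-1, 1, 0]], D = diag(-4, 1, 0), P⁻¹ = [[1, 0, 0], [1, 0, 1], [-1, 1, 1]].
Q³ = P·diag(-64, 1, 0)·P⁻¹ = [[-64, 0, 0], [-129, 0, -1], [65, 0, 1]].
The requested entry is -64.

-64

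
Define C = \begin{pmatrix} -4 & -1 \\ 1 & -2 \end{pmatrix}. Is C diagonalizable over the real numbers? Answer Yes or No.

No

Characteristic polynomial: p(μ) = μ^2 + 6μ + 9 = (μ + 3)^2.
μ = -3 has algebraic multiplicity 2; rank(C + 3I) = 1, so geometric multiplicity = 1.
Geometric multiplicity < algebraic multiplicity, so C is not diagonalizable.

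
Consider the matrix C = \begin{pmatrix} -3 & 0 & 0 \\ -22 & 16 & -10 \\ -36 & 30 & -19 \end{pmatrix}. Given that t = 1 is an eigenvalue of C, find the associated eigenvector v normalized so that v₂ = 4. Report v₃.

6

C − 1I = [[-4, 0, 0], [-22, 15, -10], [-36, 30, -20]].
Solving (C − 1I)v = 0 gives the eigenspace spanned by (0, 4, 6).
With v₂ = 4, v = (0, 4, 6), so v₃ = 6.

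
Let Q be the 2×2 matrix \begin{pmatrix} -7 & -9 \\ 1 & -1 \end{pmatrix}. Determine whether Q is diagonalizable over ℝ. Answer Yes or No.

No

Characteristic polynomial: p(λ) = λ^2 + 8λ + 16 = (λ + 4)^2.
λ = -4 has algebraic multiplicity 2; rank(Q + 4I) = 1, so geometric multiplicity = 1.
Geometric multiplicity < algebraic multiplicity, so Q is not diagonalizable.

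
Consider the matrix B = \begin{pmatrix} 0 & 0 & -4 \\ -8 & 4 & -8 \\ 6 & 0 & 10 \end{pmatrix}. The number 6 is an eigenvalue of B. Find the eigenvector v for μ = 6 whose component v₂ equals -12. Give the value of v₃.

B − 6I = [[-6, 0, -4], [-8, -2, -8], [6, 0, 4]].
Solving (B − 6I)v = 0 gives the eigenspace spanned by (-6, -12, 9).
With v₂ = -12, v = (-6, -12, 9), so v₃ = 9.

9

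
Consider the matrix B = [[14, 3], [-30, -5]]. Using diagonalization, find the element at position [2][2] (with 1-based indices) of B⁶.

Characteristic polynomial: μ^2 - 9μ + 20 = (μ - 5)(μ - 4), so the eigenvalues are 4, 5.
μ=5: eigenvector (1, -3).
μ=4: eigenvector (-3, 10).
P = [[1, -3], [-3, 10]], D = diag(5, 4), P⁻¹ = [[10, 3], [3, 1]].
B⁶ = P·diag(15625, 4096)·P⁻¹ = [[119386, 34587], [-345870, -99665]].
The requested entry is -99665.

-99665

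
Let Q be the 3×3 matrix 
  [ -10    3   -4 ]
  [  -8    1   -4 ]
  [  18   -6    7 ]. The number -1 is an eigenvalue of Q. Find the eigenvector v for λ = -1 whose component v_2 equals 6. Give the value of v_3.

Q + 1I = [[-9, 3, -4], [-8, 2, -4], [18, -6, 8]].
Solving (Q + 1I)v = 0 gives the eigenspace spanned by (6, 6, -9).
With v_2 = 6, v = (6, 6, -9), so v_3 = -9.

-9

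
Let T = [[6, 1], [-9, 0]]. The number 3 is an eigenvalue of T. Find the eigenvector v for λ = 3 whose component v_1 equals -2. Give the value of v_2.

T − 3I = [[3, 1], [-9, -3]].
Solving (T − 3I)v = 0 gives the eigenspace spanned by (-2, 6).
With v_1 = -2, v = (-2, 6), so v_2 = 6.

6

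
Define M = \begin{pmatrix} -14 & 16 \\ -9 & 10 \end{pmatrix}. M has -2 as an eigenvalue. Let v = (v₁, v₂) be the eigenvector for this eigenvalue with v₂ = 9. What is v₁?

M + 2I = [[-12, 16], [-9, 12]].
Solving (M + 2I)v = 0 gives the eigenspace spanned by (12, 9).
With v₂ = 9, v = (12, 9), so v₁ = 12.

12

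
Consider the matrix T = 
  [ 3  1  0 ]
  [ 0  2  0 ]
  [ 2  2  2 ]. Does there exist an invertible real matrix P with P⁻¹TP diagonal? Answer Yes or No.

Characteristic polynomial: p(μ) = μ^3 - 7μ^2 + 16μ - 12 = (μ - 3)(μ - 2)^2.
μ = 2 has algebraic multiplicity 2; rank(T − 2I) = 1, so geometric multiplicity = 2.
Every eigenvalue has geometric = algebraic multiplicity, so T is diagonalizable.

Yes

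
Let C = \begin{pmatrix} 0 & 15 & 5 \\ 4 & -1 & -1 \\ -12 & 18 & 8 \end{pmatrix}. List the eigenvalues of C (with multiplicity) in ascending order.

Characteristic polynomial: p(λ) = λ^3 - 7λ^2 + 10λ = λ(λ - 5)(λ - 2).
Roots (with multiplicity): 0, 2, 5.

0, 2, 5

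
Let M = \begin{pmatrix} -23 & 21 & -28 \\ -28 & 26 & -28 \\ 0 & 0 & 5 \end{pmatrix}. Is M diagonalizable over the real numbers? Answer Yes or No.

Characteristic polynomial: p(μ) = μ^3 - 8μ^2 + 5μ + 50 = (μ - 5)^2(μ + 2).
μ = 5 has algebraic multiplicity 2; rank(M − 5I) = 1, so geometric multiplicity = 2.
Every eigenvalue has geometric = algebraic multiplicity, so M is diagonalizable.

Yes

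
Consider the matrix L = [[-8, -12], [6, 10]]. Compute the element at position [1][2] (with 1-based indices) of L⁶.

Characteristic polynomial: λ^2 - 2λ - 8 = (λ - 4)(λ + 2), so the eigenvalues are -2, 4.
λ=-2: eigenvector (-2, 1).
λ=4: eigenvector (1, -1).
P = [[-2, 1], [1, -1]], D = diag(-2, 4), P⁻¹ = [[-1, -1], [-1, -2]].
L⁶ = P·diag(64, 4096)·P⁻¹ = [[-3968, -8064], [4032, 8128]].
The requested entry is -8064.

-8064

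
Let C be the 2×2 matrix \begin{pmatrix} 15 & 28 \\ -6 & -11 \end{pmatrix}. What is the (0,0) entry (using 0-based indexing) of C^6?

5097

Characteristic polynomial: t^2 - 4t + 3 = (t - 3)(t - 1), so the eigenvalues are 1, 3.
t=1: eigenvector (-2, 1).
t=3: eigenvector (-7, 3).
P = [[-2, -7], [1, 3]], D = diag(1, 3), P⁻¹ = [[3, 7], [-1, -2]].
C⁶ = P·diag(1, 729)·P⁻¹ = [[5097, 10192], [-2184, -4367]].
The requested entry is 5097.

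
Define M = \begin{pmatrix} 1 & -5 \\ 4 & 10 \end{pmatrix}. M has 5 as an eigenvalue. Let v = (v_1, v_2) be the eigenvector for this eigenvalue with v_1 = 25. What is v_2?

-20

M − 5I = [[-4, -5], [4, 5]].
Solving (M − 5I)v = 0 gives the eigenspace spanned by (25, -20).
With v_1 = 25, v = (25, -20), so v_2 = -20.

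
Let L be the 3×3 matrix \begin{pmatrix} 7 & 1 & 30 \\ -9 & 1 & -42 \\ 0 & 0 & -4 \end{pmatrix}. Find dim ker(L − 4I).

L − 4I = [[3, 1, 30], [-9, -3, -42], [0, 0, -8]].
This matrix has rank 2, so its null space has dimension 3 − 2 = 1.

1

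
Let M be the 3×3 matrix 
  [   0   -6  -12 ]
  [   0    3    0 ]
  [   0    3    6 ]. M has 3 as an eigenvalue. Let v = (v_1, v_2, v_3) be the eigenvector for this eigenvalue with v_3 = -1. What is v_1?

M − 3I = [[-3, -6, -12], [0, 0, 0], [0, 3, 3]].
Solving (M − 3I)v = 0 gives the eigenspace spanned by (2, 1, -1).
With v_3 = -1, v = (2, 1, -1), so v_1 = 2.

2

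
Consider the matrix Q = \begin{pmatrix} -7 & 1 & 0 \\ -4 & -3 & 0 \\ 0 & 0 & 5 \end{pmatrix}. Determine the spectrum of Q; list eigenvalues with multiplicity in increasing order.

-5, -5, 5

Characteristic polynomial: p(r) = r^3 + 5r^2 - 25r - 125 = (r - 5)(r + 5)^2.
Roots (with multiplicity): -5, -5, 5.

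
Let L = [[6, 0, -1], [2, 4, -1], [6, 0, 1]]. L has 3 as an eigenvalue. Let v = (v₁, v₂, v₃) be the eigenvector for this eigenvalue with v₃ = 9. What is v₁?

L − 3I = [[3, 0, -1], [2, 1, -1], [6, 0, -2]].
Solving (L − 3I)v = 0 gives the eigenspace spanned by (3, 3, 9).
With v₃ = 9, v = (3, 3, 9), so v₁ = 3.

3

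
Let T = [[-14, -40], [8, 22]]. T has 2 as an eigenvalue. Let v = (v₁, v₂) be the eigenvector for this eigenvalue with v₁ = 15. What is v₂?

-6

T − 2I = [[-16, -40], [8, 20]].
Solving (T − 2I)v = 0 gives the eigenspace spanned by (15, -6).
With v₁ = 15, v = (15, -6), so v₂ = -6.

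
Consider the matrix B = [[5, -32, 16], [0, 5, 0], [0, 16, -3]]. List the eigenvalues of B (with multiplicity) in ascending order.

-3, 5, 5

Characteristic polynomial: p(t) = t^3 - 7t^2 - 5t + 75 = (t - 5)^2(t + 3).
Roots (with multiplicity): -3, 5, 5.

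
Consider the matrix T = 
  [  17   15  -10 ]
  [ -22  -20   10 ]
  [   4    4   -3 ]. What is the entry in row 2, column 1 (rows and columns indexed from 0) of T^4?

-1088

Characteristic polynomial: μ^3 + 6μ^2 - μ - 30 = (μ - 2)(μ + 3)(μ + 5), so the eigenvalues are -5, -3, 2.
μ=2: eigenvector (1, -1, 0).
μ=-5: eigenvector (5, -6, 2).
μ=-3: eigenvector (2, -2, 1).
P = [[1, 5, 2], [-1, -6, -2], [0, 2, 1]], D = diag(2, -5, -3), P⁻¹ = [[2, 1, -2], [-1, -1, 0], [2, 2, 1]].
T⁴ = P·diag(16, 625, 81)·P⁻¹ = [[-2769, -2785, 130], [3394, 3410, -130], [-1088, -1088, 81]].
The requested entry is -1088.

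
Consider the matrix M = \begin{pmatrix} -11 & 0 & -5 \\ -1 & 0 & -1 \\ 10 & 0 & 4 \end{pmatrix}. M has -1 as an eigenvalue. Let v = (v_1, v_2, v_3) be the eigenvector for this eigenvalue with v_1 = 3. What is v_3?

M + 1I = [[-10, 0, -5], [-1, 1, -1], [10, 0, 5]].
Solving (M + 1I)v = 0 gives the eigenspace spanned by (3, -3, -6).
With v_1 = 3, v = (3, -3, -6), so v_3 = -6.

-6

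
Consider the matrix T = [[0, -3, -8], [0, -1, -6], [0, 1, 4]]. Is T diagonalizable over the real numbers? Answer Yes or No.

Yes

Characteristic polynomial: p(s) = s^3 - 3s^2 + 2s = s(s - 2)(s - 1).
All 3 eigenvalues are distinct, so T is diagonalizable.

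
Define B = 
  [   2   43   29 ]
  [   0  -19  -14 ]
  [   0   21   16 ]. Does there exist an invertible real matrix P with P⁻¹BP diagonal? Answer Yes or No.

Characteristic polynomial: p(t) = t^3 + t^2 - 16t + 20 = (t - 2)^2(t + 5).
t = 2 has algebraic multiplicity 2; rank(B − 2I) = 2, so geometric multiplicity = 1.
Geometric multiplicity < algebraic multiplicity, so B is not diagonalizable.

No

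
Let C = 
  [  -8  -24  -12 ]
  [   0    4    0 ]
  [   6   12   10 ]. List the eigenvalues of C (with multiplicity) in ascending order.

-2, 4, 4

Characteristic polynomial: p(s) = s^3 - 6s^2 + 32 = (s - 4)^2(s + 2).
Roots (with multiplicity): -2, 4, 4.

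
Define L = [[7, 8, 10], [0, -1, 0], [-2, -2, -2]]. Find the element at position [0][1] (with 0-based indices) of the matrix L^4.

340

Characteristic polynomial: λ^3 - 4λ^2 + λ + 6 = (λ - 3)(λ - 2)(λ + 1), so the eigenvalues are -1, 2, 3.
λ=3: eigenvector (5, 0, -2).
λ=2: eigenvector (-2, 0, 1).
λ=-1: eigenvector (-1, 1, 0).
P = [[5, -2, -1], [0, 0, 1], [-2, 1, 0]], D = diag(3, 2, -1), P⁻¹ = [[1, 1, 2], [2, 2, 5], [0, 1, 0]].
L⁴ = P·diag(81, 16, 1)·P⁻¹ = [[341, 340, 650], [0, 1, 0], [-130, -130, -244]].
The requested entry is 340.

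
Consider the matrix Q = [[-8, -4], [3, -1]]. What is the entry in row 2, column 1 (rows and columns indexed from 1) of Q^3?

183

Characteristic polynomial: λ^2 + 9λ + 20 = (λ + 4)(λ + 5), so the eigenvalues are -5, -4.
λ=-5: eigenvector (4, -3).
λ=-4: eigenvector (-1, 1).
P = [[4, -1], [-3, 1]], D = diag(-5, -4), P⁻¹ = [[1, 1], [3, 4]].
Q³ = P·diag(-125, -64)·P⁻¹ = [[-308, -244], [183, 119]].
The requested entry is 183.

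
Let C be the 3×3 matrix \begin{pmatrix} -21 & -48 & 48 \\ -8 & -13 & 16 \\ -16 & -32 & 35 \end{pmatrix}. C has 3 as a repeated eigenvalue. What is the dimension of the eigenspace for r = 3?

C − 3I = [[-24, -48, 48], [-8, -16, 16], [-16, -32, 32]].
This matrix has rank 1, so its null space has dimension 3 − 1 = 2.

2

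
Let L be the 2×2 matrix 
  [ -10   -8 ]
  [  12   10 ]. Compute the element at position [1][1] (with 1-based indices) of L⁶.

Characteristic polynomial: r^2 - 4 = (r - 2)(r + 2), so the eigenvalues are -2, 2.
r=-2: eigenvector (1, -1).
r=2: eigenvector (-2, 3).
P = [[1, -2], [-1, 3]], D = diag(-2, 2), P⁻¹ = [[3, 2], [1, 1]].
L⁶ = P·diag(64, 64)·P⁻¹ = [[64, 0], [0, 64]].
The requested entry is 64.

64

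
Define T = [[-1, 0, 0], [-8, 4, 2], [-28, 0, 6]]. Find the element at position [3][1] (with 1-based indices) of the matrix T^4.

Characteristic polynomial: s^3 - 9s^2 + 14s + 24 = (s - 6)(s - 4)(s + 1), so the eigenvalues are -1, 4, 6.
s=-1: eigenvector (1, 0, 4).
s=4: eigenvector (0, 1, 0).
s=6: eigenvector (0, 1, 1).
P = [[1, 0, 0], [0, 1, 1], [4, 0, 1]], D = diag(-1, 4, 6), P⁻¹ = [[1, 0, 0], [4, 1, -1], [-4, 0, 1]].
T⁴ = P·diag(1, 256, 1296)·P⁻¹ = [[1, 0, 0], [-4160, 256, 1040], [-5180, 0, 1296]].
The requested entry is -5180.

-5180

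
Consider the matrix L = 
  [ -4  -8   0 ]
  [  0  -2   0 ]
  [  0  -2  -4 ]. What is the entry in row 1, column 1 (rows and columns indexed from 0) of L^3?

Characteristic polynomial: r^3 + 10r^2 + 32r + 32 = (r + 2)(r + 4)^2, so the eigenvalues are -4, -4, -2.
r=-2: eigenvector (-4, 1, -1).
r=-4: eigenvector (1, 0, 0).
r=-4: eigenvector (0, 0, 1).
P = [[-4, 1, 0], [1, 0, 0], [-1, 0, 1]], D = diag(-2, -4, -4), P⁻¹ = [[0, 1, 0], [1, 4, 0], [0, 1, 1]].
L³ = P·diag(-8, -64, -64)·P⁻¹ = [[-64, -224, 0], [0, -8, 0], [0, -56, -64]].
The requested entry is -8.

-8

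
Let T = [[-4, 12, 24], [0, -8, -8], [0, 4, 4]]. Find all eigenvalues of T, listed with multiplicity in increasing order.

Characteristic polynomial: p(s) = s^3 + 8s^2 + 16s = s(s + 4)^2.
Roots (with multiplicity): -4, -4, 0.

-4, -4, 0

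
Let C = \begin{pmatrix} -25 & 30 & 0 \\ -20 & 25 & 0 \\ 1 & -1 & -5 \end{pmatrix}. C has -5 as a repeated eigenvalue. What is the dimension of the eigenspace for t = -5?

C + 5I = [[-20, 30, 0], [-20, 30, 0], [1, -1, 0]].
This matrix has rank 2, so its null space has dimension 3 − 2 = 1.

1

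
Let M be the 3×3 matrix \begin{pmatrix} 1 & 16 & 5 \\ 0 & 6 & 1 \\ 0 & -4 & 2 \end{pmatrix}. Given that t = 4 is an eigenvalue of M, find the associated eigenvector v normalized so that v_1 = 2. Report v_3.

-2

M − 4I = [[-3, 16, 5], [0, 2, 1], [0, -4, -2]].
Solving (M − 4I)v = 0 gives the eigenspace spanned by (2, 1, -2).
With v_1 = 2, v = (2, 1, -2), so v_3 = -2.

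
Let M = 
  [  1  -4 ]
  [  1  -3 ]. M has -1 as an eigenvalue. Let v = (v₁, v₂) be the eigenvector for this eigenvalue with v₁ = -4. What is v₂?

M + 1I = [[2, -4], [1, -2]].
Solving (M + 1I)v = 0 gives the eigenspace spanned by (-4, -2).
With v₁ = -4, v = (-4, -2), so v₂ = -2.

-2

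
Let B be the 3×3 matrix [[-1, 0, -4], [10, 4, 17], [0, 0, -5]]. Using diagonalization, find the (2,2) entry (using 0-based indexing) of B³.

-125

Characteristic polynomial: t^3 + 2t^2 - 19t - 20 = (t - 4)(t + 1)(t + 5), so the eigenvalues are -5, -1, 4.
t=-5: eigenvector (1, -3, 1).
t=4: eigenvector (0, 1, 0).
t=-1: eigenvector (1, -2, 0).
P = [[1, 0, 1], [-3, 1, -2], [1, 0, 0]], D = diag(-5, 4, -1), P⁻¹ = [[0, 0, 1], [2, 1, 1], [1, 0, -1]].
B³ = P·diag(-125, 64, -1)·P⁻¹ = [[-1, 0, -124], [130, 64, 437], [0, 0, -125]].
The requested entry is -125.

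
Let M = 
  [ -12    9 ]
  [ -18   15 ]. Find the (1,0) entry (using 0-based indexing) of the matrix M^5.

Characteristic polynomial: r^2 - 3r - 18 = (r - 6)(r + 3), so the eigenvalues are -3, 6.
r=6: eigenvector (1, 2).
r=-3: eigenvector (-1, -1).
P = [[1, -1], [2, -1]], D = diag(6, -3), P⁻¹ = [[-1, 1], [-2, 1]].
M⁵ = P·diag(7776, -243)·P⁻¹ = [[-8262, 8019], [-16038, 15795]].
The requested entry is -16038.

-16038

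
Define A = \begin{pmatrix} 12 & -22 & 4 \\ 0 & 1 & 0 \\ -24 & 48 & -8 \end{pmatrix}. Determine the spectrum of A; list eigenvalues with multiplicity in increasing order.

Characteristic polynomial: p(λ) = λ^3 - 5λ^2 + 4λ = λ(λ - 4)(λ - 1).
Roots (with multiplicity): 0, 1, 4.

0, 1, 4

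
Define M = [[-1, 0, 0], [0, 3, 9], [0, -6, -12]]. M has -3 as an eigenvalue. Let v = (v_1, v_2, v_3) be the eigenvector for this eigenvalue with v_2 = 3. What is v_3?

M + 3I = [[2, 0, 0], [0, 6, 9], [0, -6, -9]].
Solving (M + 3I)v = 0 gives the eigenspace spanned by (0, 3, -2).
With v_2 = 3, v = (0, 3, -2), so v_3 = -2.

-2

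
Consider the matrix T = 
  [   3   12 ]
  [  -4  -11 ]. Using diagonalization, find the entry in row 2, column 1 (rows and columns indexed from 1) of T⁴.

1088

Characteristic polynomial: λ^2 + 8λ + 15 = (λ + 3)(λ + 5), so the eigenvalues are -5, -3.
λ=-3: eigenvector (-2, 1).
λ=-5: eigenvector (-3, 2).
P = [[-2, -3], [1, 2]], D = diag(-3, -5), P⁻¹ = [[-2, -3], [1, 2]].
T⁴ = P·diag(81, 625)·P⁻¹ = [[-1551, -3264], [1088, 2257]].
The requested entry is 1088.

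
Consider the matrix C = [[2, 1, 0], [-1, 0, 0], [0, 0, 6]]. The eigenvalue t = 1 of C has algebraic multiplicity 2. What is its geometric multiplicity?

1

C − 1I = [[1, 1, 0], [-1, -1, 0], [0, 0, 5]].
This matrix has rank 2, so its null space has dimension 3 − 2 = 1.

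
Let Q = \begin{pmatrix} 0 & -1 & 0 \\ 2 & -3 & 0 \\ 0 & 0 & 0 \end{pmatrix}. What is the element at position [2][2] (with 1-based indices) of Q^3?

Characteristic polynomial: μ^3 + 3μ^2 + 2μ = μ(μ + 1)(μ + 2), so the eigenvalues are -2, -1, 0.
μ=-2: eigenvector (-1, -2, 0).
μ=-1: eigenvector (1, 1, 0).
μ=0: eigenvector (0, 0, 1).
P = [[-1, 1, 0], [-2, 1, 0], [0, 0, 1]], D = diag(-2, -1, 0), P⁻¹ = [[1, -1, 0], [2, -1, 0], [0, 0, 1]].
Q³ = P·diag(-8, -1, 0)·P⁻¹ = [[6, -7, 0], [14, -15, 0], [0, 0, 0]].
The requested entry is -15.

-15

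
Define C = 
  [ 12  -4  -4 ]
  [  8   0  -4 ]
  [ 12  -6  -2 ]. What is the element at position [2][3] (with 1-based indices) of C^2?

-24

Characteristic polynomial: λ^3 - 10λ^2 + 32λ - 32 = (λ - 4)^2(λ - 2), so the eigenvalues are 2, 4, 4.
λ=2: eigenvector (2, 2, 3).
λ=4: eigenvector (1, 2, 0).
λ=4: eigenvector (1, 1, 1).
P = [[2, 1, 1], [2, 2, 1], [3, 0, 1]], D = diag(2, 4, 4), P⁻¹ = [[-2, 1, 1], [-1, 1, 0], [6, -3, -2]].
C² = P·diag(4, 16, 16)·P⁻¹ = [[64, -24, -24], [48, -8, -24], [72, -36, -20]].
The requested entry is -24.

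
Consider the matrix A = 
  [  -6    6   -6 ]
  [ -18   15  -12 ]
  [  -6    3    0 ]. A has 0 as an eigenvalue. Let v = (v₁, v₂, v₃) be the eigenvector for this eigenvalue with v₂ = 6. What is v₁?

A = [[-6, 6, -6], [-18, 15, -12], [-6, 3, 0]].
Solving (A)v = 0 gives the eigenspace spanned by (3, 6, 3).
With v₂ = 6, v = (3, 6, 3), so v₁ = 3.

3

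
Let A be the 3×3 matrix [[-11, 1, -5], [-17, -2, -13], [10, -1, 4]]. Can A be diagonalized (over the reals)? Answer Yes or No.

Characteristic polynomial: p(r) = r^3 + 9r^2 + 24r + 16 = (r + 1)(r + 4)^2.
r = -4 has algebraic multiplicity 2; rank(A + 4I) = 2, so geometric multiplicity = 1.
Geometric multiplicity < algebraic multiplicity, so A is not diagonalizable.

No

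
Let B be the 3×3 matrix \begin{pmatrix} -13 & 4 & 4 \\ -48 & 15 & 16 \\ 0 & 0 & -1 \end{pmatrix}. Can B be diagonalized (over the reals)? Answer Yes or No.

Yes

Characteristic polynomial: p(s) = s^3 - s^2 - 5s - 3 = (s - 3)(s + 1)^2.
s = -1 has algebraic multiplicity 2; rank(B + 1I) = 1, so geometric multiplicity = 2.
Every eigenvalue has geometric = algebraic multiplicity, so B is diagonalizable.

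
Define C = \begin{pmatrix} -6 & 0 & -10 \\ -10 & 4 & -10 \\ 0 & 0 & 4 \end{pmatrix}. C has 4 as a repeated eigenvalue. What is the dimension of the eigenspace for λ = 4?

2

C − 4I = [[-10, 0, -10], [-10, 0, -10], [0, 0, 0]].
This matrix has rank 1, so its null space has dimension 3 − 1 = 2.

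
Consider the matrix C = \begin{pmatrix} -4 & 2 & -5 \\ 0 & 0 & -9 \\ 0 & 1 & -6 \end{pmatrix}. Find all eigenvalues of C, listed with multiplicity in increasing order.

Characteristic polynomial: p(t) = t^3 + 10t^2 + 33t + 36 = (t + 3)^2(t + 4).
Roots (with multiplicity): -4, -3, -3.

-4, -3, -3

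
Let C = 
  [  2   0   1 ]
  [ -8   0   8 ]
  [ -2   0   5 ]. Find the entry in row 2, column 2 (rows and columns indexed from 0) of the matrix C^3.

Characteristic polynomial: s^3 - 7s^2 + 12s = s(s - 4)(s - 3), so the eigenvalues are 0, 3, 4.
s=4: eigenvector (1, 2, 2).
s=3: eigenvector (-1, 0, -1).
s=0: eigenvector (0, 1, 0).
P = [[1, -1, 0], [2, 0, 1], [2, -1, 0]], D = diag(4, 3, 0), P⁻¹ = [[-1, 0, 1], [-2, 0, 1], [2, 1, -2]].
C³ = P·diag(64, 27, 0)·P⁻¹ = [[-10, 0, 37], [-128, 0, 128], [-74, 0, 101]].
The requested entry is 101.

101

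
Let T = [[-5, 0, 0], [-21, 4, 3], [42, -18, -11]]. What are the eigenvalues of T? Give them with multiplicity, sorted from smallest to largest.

Characteristic polynomial: p(r) = r^3 + 12r^2 + 45r + 50 = (r + 2)(r + 5)^2.
Roots (with multiplicity): -5, -5, -2.

-5, -5, -2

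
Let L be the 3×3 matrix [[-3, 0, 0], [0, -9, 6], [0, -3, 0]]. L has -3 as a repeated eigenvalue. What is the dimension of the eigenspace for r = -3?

L + 3I = [[0, 0, 0], [0, -6, 6], [0, -3, 3]].
This matrix has rank 1, so its null space has dimension 3 − 1 = 2.

2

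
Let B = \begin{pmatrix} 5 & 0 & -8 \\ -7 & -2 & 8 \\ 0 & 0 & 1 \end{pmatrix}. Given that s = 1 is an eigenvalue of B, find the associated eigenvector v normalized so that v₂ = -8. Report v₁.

B − 1I = [[4, 0, -8], [-7, -3, 8], [0, 0, 0]].
Solving (B − 1I)v = 0 gives the eigenspace spanned by (8, -8, 4).
With v₂ = -8, v = (8, -8, 4), so v₁ = 8.

8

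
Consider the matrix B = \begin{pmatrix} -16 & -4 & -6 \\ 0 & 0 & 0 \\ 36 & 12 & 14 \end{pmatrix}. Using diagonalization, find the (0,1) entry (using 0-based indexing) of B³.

Characteristic polynomial: t^3 + 2t^2 - 8t = t(t - 2)(t + 4), so the eigenvalues are -4, 0, 2.
t=-4: eigenvector (1, 0, -2).
t=0: eigenvector (2, 1, -6).
t=2: eigenvector (-1, 0, 3).
P = [[1, 2, -1], [0, 1, 0], [-2, -6, 3]], D = diag(-4, 0, 2), P⁻¹ = [[3, 0, 1], [0, 1, 0], [2, 2, 1]].
B³ = P·diag(-64, 0, 8)·P⁻¹ = [[-208, -16, -72], [0, 0, 0], [432, 48, 152]].
The requested entry is -16.

-16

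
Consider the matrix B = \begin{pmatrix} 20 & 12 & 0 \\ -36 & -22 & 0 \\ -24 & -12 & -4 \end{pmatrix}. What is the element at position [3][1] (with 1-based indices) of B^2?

Characteristic polynomial: μ^3 + 6μ^2 - 32 = (μ - 2)(μ + 4)^2, so the eigenvalues are -4, -4, 2.
μ=-4: eigenvector (1, -2, 0).
μ=2: eigenvector (2, -3, -2).
μ=-4: eigenvector (-1, 2, 1).
P = [[1, 2, -1], [-2, -3, 2], [0, -2, 1]], D = diag(-4, 2, -4), P⁻¹ = [[1, 0, 1], [2, 1, 0], [4, 2, 1]].
B² = P·diag(16, 4, 16)·P⁻¹ = [[-32, -24, 0], [72, 52, 0], [48, 24, 16]].
The requested entry is 48.

48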